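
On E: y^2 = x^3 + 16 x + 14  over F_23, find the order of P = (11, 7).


Compute successive multiples of P until we hit O:
  1P = (11, 7)
  2P = (13, 21)
  3P = (2, 10)
  4P = (5, 14)
  5P = (9, 6)
  6P = (9, 17)
  7P = (5, 9)
  8P = (2, 13)
  ... (continuing to 11P)
  11P = O

ord(P) = 11


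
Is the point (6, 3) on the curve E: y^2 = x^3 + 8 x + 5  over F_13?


Check whether y^2 = x^3 + 8 x + 5 (mod 13) for (x, y) = (6, 3).
LHS: y^2 = 3^2 mod 13 = 9
RHS: x^3 + 8 x + 5 = 6^3 + 8*6 + 5 mod 13 = 9
LHS = RHS

Yes, on the curve


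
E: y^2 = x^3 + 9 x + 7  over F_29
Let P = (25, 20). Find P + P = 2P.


Doubling: s = (3 x1^2 + a) / (2 y1)
s = (3*25^2 + 9) / (2*20) mod 29 = 21
x3 = s^2 - 2 x1 mod 29 = 21^2 - 2*25 = 14
y3 = s (x1 - x3) - y1 mod 29 = 21 * (25 - 14) - 20 = 8

2P = (14, 8)


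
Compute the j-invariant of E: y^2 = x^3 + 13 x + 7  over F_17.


Delta = -16(4 a^3 + 27 b^2) mod 17 = 13
-1728 * (4 a)^3 = -1728 * (4*13)^3 mod 17 = 6
j = 6 * 13^(-1) mod 17 = 7

j = 7 (mod 17)


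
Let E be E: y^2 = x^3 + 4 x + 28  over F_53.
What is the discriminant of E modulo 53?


4 a^3 + 27 b^2 = 4*4^3 + 27*28^2 = 256 + 21168 = 21424
Delta = -16 * (21424) = -342784
Delta mod 53 = 20

Delta = 20 (mod 53)


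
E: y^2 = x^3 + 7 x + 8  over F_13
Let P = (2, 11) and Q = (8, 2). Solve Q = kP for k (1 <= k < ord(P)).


Enumerate multiples of P until we hit Q = (8, 2):
  1P = (2, 11)
  2P = (8, 11)
  3P = (3, 2)
  4P = (11, 5)
  5P = (12, 0)
  6P = (11, 8)
  7P = (3, 11)
  8P = (8, 2)
Match found at i = 8.

k = 8


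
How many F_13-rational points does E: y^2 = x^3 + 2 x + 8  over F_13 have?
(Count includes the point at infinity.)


For each x in F_13, count y with y^2 = x^3 + 2 x + 8 mod 13:
  x = 5: RHS = 0, y in [0]  -> 1 point(s)
  x = 7: RHS = 1, y in [1, 12]  -> 2 point(s)
  x = 8: RHS = 3, y in [4, 9]  -> 2 point(s)
  x = 9: RHS = 1, y in [1, 12]  -> 2 point(s)
  x = 10: RHS = 1, y in [1, 12]  -> 2 point(s)
  x = 11: RHS = 9, y in [3, 10]  -> 2 point(s)
Affine points: 11. Add the point at infinity: total = 12.

#E(F_13) = 12


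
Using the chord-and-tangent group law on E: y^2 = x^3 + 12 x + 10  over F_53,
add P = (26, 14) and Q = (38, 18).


P != Q, so use the chord formula.
s = (y2 - y1) / (x2 - x1) = (4) / (12) mod 53 = 18
x3 = s^2 - x1 - x2 mod 53 = 18^2 - 26 - 38 = 48
y3 = s (x1 - x3) - y1 mod 53 = 18 * (26 - 48) - 14 = 14

P + Q = (48, 14)


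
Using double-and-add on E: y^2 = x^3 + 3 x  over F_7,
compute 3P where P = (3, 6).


k = 3 = 11_2 (binary, LSB first: 11)
Double-and-add from P = (3, 6):
  bit 0 = 1: acc = O + (3, 6) = (3, 6)
  bit 1 = 1: acc = (3, 6) + (2, 0) = (3, 1)

3P = (3, 1)


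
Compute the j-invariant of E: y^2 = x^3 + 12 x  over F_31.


Delta = -16(4 a^3 + 27 b^2) mod 31 = 16
-1728 * (4 a)^3 = -1728 * (4*12)^3 mod 31 = 27
j = 27 * 16^(-1) mod 31 = 23

j = 23 (mod 31)


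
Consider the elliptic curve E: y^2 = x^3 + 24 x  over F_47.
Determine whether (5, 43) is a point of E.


Check whether y^2 = x^3 + 24 x + 0 (mod 47) for (x, y) = (5, 43).
LHS: y^2 = 43^2 mod 47 = 16
RHS: x^3 + 24 x + 0 = 5^3 + 24*5 + 0 mod 47 = 10
LHS != RHS

No, not on the curve


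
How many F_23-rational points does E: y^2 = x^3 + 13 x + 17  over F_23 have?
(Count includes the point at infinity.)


For each x in F_23, count y with y^2 = x^3 + 13 x + 17 mod 23:
  x = 1: RHS = 8, y in [10, 13]  -> 2 point(s)
  x = 4: RHS = 18, y in [8, 15]  -> 2 point(s)
  x = 5: RHS = 0, y in [0]  -> 1 point(s)
  x = 6: RHS = 12, y in [9, 14]  -> 2 point(s)
  x = 8: RHS = 12, y in [9, 14]  -> 2 point(s)
  x = 9: RHS = 12, y in [9, 14]  -> 2 point(s)
  x = 19: RHS = 16, y in [4, 19]  -> 2 point(s)
  x = 21: RHS = 6, y in [11, 12]  -> 2 point(s)
  x = 22: RHS = 3, y in [7, 16]  -> 2 point(s)
Affine points: 17. Add the point at infinity: total = 18.

#E(F_23) = 18


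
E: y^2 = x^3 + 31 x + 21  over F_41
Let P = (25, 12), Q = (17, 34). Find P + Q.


P != Q, so use the chord formula.
s = (y2 - y1) / (x2 - x1) = (22) / (33) mod 41 = 28
x3 = s^2 - x1 - x2 mod 41 = 28^2 - 25 - 17 = 4
y3 = s (x1 - x3) - y1 mod 41 = 28 * (25 - 4) - 12 = 2

P + Q = (4, 2)


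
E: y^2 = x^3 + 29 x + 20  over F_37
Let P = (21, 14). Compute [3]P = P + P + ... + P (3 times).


k = 3 = 11_2 (binary, LSB first: 11)
Double-and-add from P = (21, 14):
  bit 0 = 1: acc = O + (21, 14) = (21, 14)
  bit 1 = 1: acc = (21, 14) + (31, 0) = (21, 23)

3P = (21, 23)


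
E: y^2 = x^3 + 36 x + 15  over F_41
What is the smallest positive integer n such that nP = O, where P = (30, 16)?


Compute successive multiples of P until we hit O:
  1P = (30, 16)
  2P = (24, 5)
  3P = (12, 17)
  4P = (9, 17)
  5P = (6, 18)
  6P = (7, 6)
  7P = (20, 24)
  8P = (31, 34)
  ... (continuing to 31P)
  31P = O

ord(P) = 31


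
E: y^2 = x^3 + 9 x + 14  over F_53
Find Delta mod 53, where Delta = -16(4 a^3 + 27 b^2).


4 a^3 + 27 b^2 = 4*9^3 + 27*14^2 = 2916 + 5292 = 8208
Delta = -16 * (8208) = -131328
Delta mod 53 = 6

Delta = 6 (mod 53)


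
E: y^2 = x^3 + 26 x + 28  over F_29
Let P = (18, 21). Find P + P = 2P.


Doubling: s = (3 x1^2 + a) / (2 y1)
s = (3*18^2 + 26) / (2*21) mod 29 = 21
x3 = s^2 - 2 x1 mod 29 = 21^2 - 2*18 = 28
y3 = s (x1 - x3) - y1 mod 29 = 21 * (18 - 28) - 21 = 1

2P = (28, 1)


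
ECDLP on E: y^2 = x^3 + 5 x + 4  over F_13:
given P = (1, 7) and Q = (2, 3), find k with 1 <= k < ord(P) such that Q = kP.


Enumerate multiples of P until we hit Q = (2, 3):
  1P = (1, 7)
  2P = (10, 12)
  3P = (6, 9)
  4P = (2, 3)
Match found at i = 4.

k = 4


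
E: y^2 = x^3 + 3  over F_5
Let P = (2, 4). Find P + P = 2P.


Doubling: s = (3 x1^2 + a) / (2 y1)
s = (3*2^2 + 0) / (2*4) mod 5 = 4
x3 = s^2 - 2 x1 mod 5 = 4^2 - 2*2 = 2
y3 = s (x1 - x3) - y1 mod 5 = 4 * (2 - 2) - 4 = 1

2P = (2, 1)


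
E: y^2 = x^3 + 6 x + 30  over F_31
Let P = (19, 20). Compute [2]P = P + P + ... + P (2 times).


k = 2 = 10_2 (binary, LSB first: 01)
Double-and-add from P = (19, 20):
  bit 0 = 0: acc unchanged = O
  bit 1 = 1: acc = O + (2, 22) = (2, 22)

2P = (2, 22)


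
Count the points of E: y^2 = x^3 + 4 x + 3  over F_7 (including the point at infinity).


For each x in F_7, count y with y^2 = x^3 + 4 x + 3 mod 7:
  x = 1: RHS = 1, y in [1, 6]  -> 2 point(s)
  x = 3: RHS = 0, y in [0]  -> 1 point(s)
  x = 5: RHS = 1, y in [1, 6]  -> 2 point(s)
Affine points: 5. Add the point at infinity: total = 6.

#E(F_7) = 6


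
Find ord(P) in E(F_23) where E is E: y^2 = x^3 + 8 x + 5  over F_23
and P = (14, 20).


Compute successive multiples of P until we hit O:
  1P = (14, 20)
  2P = (13, 11)
  3P = (8, 11)
  4P = (9, 22)
  5P = (2, 12)
  6P = (10, 21)
  7P = (12, 14)
  8P = (6, 4)
  ... (continuing to 32P)
  32P = O

ord(P) = 32


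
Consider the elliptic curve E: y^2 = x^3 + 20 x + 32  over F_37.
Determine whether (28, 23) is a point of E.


Check whether y^2 = x^3 + 20 x + 32 (mod 37) for (x, y) = (28, 23).
LHS: y^2 = 23^2 mod 37 = 11
RHS: x^3 + 20 x + 32 = 28^3 + 20*28 + 32 mod 37 = 11
LHS = RHS

Yes, on the curve


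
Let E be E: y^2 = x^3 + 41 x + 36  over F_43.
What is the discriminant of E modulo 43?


4 a^3 + 27 b^2 = 4*41^3 + 27*36^2 = 275684 + 34992 = 310676
Delta = -16 * (310676) = -4970816
Delta mod 43 = 27

Delta = 27 (mod 43)


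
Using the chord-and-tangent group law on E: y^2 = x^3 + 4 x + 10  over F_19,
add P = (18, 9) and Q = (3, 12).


P != Q, so use the chord formula.
s = (y2 - y1) / (x2 - x1) = (3) / (4) mod 19 = 15
x3 = s^2 - x1 - x2 mod 19 = 15^2 - 18 - 3 = 14
y3 = s (x1 - x3) - y1 mod 19 = 15 * (18 - 14) - 9 = 13

P + Q = (14, 13)


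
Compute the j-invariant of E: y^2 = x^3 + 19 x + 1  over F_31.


Delta = -16(4 a^3 + 27 b^2) mod 31 = 17
-1728 * (4 a)^3 = -1728 * (4*19)^3 mod 31 = 4
j = 4 * 17^(-1) mod 31 = 13

j = 13 (mod 31)


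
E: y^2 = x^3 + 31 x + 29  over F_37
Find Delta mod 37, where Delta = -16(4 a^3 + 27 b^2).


4 a^3 + 27 b^2 = 4*31^3 + 27*29^2 = 119164 + 22707 = 141871
Delta = -16 * (141871) = -2269936
Delta mod 37 = 14

Delta = 14 (mod 37)


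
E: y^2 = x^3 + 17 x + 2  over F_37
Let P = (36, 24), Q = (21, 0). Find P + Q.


P != Q, so use the chord formula.
s = (y2 - y1) / (x2 - x1) = (13) / (22) mod 37 = 9
x3 = s^2 - x1 - x2 mod 37 = 9^2 - 36 - 21 = 24
y3 = s (x1 - x3) - y1 mod 37 = 9 * (36 - 24) - 24 = 10

P + Q = (24, 10)


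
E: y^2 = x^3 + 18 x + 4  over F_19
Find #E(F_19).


For each x in F_19, count y with y^2 = x^3 + 18 x + 4 mod 19:
  x = 0: RHS = 4, y in [2, 17]  -> 2 point(s)
  x = 1: RHS = 4, y in [2, 17]  -> 2 point(s)
  x = 3: RHS = 9, y in [3, 16]  -> 2 point(s)
  x = 4: RHS = 7, y in [8, 11]  -> 2 point(s)
  x = 6: RHS = 5, y in [9, 10]  -> 2 point(s)
  x = 7: RHS = 17, y in [6, 13]  -> 2 point(s)
  x = 10: RHS = 6, y in [5, 14]  -> 2 point(s)
  x = 14: RHS = 17, y in [6, 13]  -> 2 point(s)
  x = 15: RHS = 1, y in [1, 18]  -> 2 point(s)
  x = 17: RHS = 17, y in [6, 13]  -> 2 point(s)
  x = 18: RHS = 4, y in [2, 17]  -> 2 point(s)
Affine points: 22. Add the point at infinity: total = 23.

#E(F_19) = 23


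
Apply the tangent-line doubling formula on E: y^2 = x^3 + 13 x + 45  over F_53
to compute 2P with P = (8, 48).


Doubling: s = (3 x1^2 + a) / (2 y1)
s = (3*8^2 + 13) / (2*48) mod 53 = 6
x3 = s^2 - 2 x1 mod 53 = 6^2 - 2*8 = 20
y3 = s (x1 - x3) - y1 mod 53 = 6 * (8 - 20) - 48 = 39

2P = (20, 39)


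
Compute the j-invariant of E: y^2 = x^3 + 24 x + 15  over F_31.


Delta = -16(4 a^3 + 27 b^2) mod 31 = 20
-1728 * (4 a)^3 = -1728 * (4*24)^3 mod 31 = 30
j = 30 * 20^(-1) mod 31 = 17

j = 17 (mod 31)


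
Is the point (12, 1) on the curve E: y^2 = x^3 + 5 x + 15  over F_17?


Check whether y^2 = x^3 + 5 x + 15 (mod 17) for (x, y) = (12, 1).
LHS: y^2 = 1^2 mod 17 = 1
RHS: x^3 + 5 x + 15 = 12^3 + 5*12 + 15 mod 17 = 1
LHS = RHS

Yes, on the curve


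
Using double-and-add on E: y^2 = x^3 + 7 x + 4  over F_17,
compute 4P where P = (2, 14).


k = 4 = 100_2 (binary, LSB first: 001)
Double-and-add from P = (2, 14):
  bit 0 = 0: acc unchanged = O
  bit 1 = 0: acc unchanged = O
  bit 2 = 1: acc = O + (3, 1) = (3, 1)

4P = (3, 1)


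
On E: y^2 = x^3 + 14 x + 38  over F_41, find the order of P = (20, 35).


Compute successive multiples of P until we hit O:
  1P = (20, 35)
  2P = (21, 32)
  3P = (9, 14)
  4P = (17, 8)
  5P = (3, 36)
  6P = (39, 24)
  7P = (13, 30)
  8P = (6, 16)
  ... (continuing to 36P)
  36P = O

ord(P) = 36


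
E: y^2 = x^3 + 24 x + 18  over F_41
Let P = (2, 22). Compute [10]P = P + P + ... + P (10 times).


k = 10 = 1010_2 (binary, LSB first: 0101)
Double-and-add from P = (2, 22):
  bit 0 = 0: acc unchanged = O
  bit 1 = 1: acc = O + (17, 3) = (17, 3)
  bit 2 = 0: acc unchanged = (17, 3)
  bit 3 = 1: acc = (17, 3) + (14, 33) = (28, 25)

10P = (28, 25)


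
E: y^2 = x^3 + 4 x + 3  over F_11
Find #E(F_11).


For each x in F_11, count y with y^2 = x^3 + 4 x + 3 mod 11:
  x = 0: RHS = 3, y in [5, 6]  -> 2 point(s)
  x = 3: RHS = 9, y in [3, 8]  -> 2 point(s)
  x = 5: RHS = 5, y in [4, 7]  -> 2 point(s)
  x = 6: RHS = 1, y in [1, 10]  -> 2 point(s)
  x = 7: RHS = 0, y in [0]  -> 1 point(s)
  x = 9: RHS = 9, y in [3, 8]  -> 2 point(s)
  x = 10: RHS = 9, y in [3, 8]  -> 2 point(s)
Affine points: 13. Add the point at infinity: total = 14.

#E(F_11) = 14


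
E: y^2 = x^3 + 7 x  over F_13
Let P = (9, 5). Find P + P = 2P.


Doubling: s = (3 x1^2 + a) / (2 y1)
s = (3*9^2 + 7) / (2*5) mod 13 = 12
x3 = s^2 - 2 x1 mod 13 = 12^2 - 2*9 = 9
y3 = s (x1 - x3) - y1 mod 13 = 12 * (9 - 9) - 5 = 8

2P = (9, 8)


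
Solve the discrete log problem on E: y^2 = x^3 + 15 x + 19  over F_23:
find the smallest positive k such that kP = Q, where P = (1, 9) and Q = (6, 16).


Enumerate multiples of P until we hit Q = (6, 16):
  1P = (1, 9)
  2P = (22, 16)
  3P = (18, 16)
  4P = (6, 16)
Match found at i = 4.

k = 4


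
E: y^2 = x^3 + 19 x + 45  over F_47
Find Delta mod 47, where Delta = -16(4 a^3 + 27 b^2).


4 a^3 + 27 b^2 = 4*19^3 + 27*45^2 = 27436 + 54675 = 82111
Delta = -16 * (82111) = -1313776
Delta mod 47 = 15

Delta = 15 (mod 47)


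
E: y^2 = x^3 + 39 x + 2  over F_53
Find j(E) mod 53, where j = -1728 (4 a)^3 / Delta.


Delta = -16(4 a^3 + 27 b^2) mod 53 = 48
-1728 * (4 a)^3 = -1728 * (4*39)^3 mod 53 = 16
j = 16 * 48^(-1) mod 53 = 18

j = 18 (mod 53)


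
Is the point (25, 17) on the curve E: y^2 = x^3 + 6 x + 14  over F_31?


Check whether y^2 = x^3 + 6 x + 14 (mod 31) for (x, y) = (25, 17).
LHS: y^2 = 17^2 mod 31 = 10
RHS: x^3 + 6 x + 14 = 25^3 + 6*25 + 14 mod 31 = 10
LHS = RHS

Yes, on the curve


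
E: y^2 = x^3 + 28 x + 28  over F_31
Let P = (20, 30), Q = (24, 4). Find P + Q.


P != Q, so use the chord formula.
s = (y2 - y1) / (x2 - x1) = (5) / (4) mod 31 = 9
x3 = s^2 - x1 - x2 mod 31 = 9^2 - 20 - 24 = 6
y3 = s (x1 - x3) - y1 mod 31 = 9 * (20 - 6) - 30 = 3

P + Q = (6, 3)


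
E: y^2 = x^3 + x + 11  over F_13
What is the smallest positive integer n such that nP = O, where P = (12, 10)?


Compute successive multiples of P until we hit O:
  1P = (12, 10)
  2P = (1, 0)
  3P = (12, 3)
  4P = O

ord(P) = 4


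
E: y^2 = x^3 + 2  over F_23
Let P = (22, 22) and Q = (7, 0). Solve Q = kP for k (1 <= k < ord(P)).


Enumerate multiples of P until we hit Q = (7, 0):
  1P = (22, 22)
  2P = (10, 6)
  3P = (3, 11)
  4P = (7, 0)
Match found at i = 4.

k = 4


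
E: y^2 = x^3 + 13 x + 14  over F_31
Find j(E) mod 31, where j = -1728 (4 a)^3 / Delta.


Delta = -16(4 a^3 + 27 b^2) mod 31 = 28
-1728 * (4 a)^3 = -1728 * (4*13)^3 mod 31 = 29
j = 29 * 28^(-1) mod 31 = 11

j = 11 (mod 31)


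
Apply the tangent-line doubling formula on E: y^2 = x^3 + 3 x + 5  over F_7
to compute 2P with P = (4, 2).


Doubling: s = (3 x1^2 + a) / (2 y1)
s = (3*4^2 + 3) / (2*2) mod 7 = 4
x3 = s^2 - 2 x1 mod 7 = 4^2 - 2*4 = 1
y3 = s (x1 - x3) - y1 mod 7 = 4 * (4 - 1) - 2 = 3

2P = (1, 3)


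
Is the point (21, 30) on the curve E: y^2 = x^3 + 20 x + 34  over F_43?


Check whether y^2 = x^3 + 20 x + 34 (mod 43) for (x, y) = (21, 30).
LHS: y^2 = 30^2 mod 43 = 40
RHS: x^3 + 20 x + 34 = 21^3 + 20*21 + 34 mod 43 = 40
LHS = RHS

Yes, on the curve


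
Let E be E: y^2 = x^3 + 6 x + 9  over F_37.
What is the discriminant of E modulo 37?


4 a^3 + 27 b^2 = 4*6^3 + 27*9^2 = 864 + 2187 = 3051
Delta = -16 * (3051) = -48816
Delta mod 37 = 24

Delta = 24 (mod 37)


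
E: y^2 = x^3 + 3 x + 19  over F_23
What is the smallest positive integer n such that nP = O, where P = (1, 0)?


Compute successive multiples of P until we hit O:
  1P = (1, 0)
  2P = O

ord(P) = 2


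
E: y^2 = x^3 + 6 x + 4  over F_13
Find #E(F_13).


For each x in F_13, count y with y^2 = x^3 + 6 x + 4 mod 13:
  x = 0: RHS = 4, y in [2, 11]  -> 2 point(s)
  x = 3: RHS = 10, y in [6, 7]  -> 2 point(s)
  x = 4: RHS = 1, y in [1, 12]  -> 2 point(s)
  x = 5: RHS = 3, y in [4, 9]  -> 2 point(s)
  x = 6: RHS = 9, y in [3, 10]  -> 2 point(s)
  x = 7: RHS = 12, y in [5, 8]  -> 2 point(s)
  x = 11: RHS = 10, y in [6, 7]  -> 2 point(s)
  x = 12: RHS = 10, y in [6, 7]  -> 2 point(s)
Affine points: 16. Add the point at infinity: total = 17.

#E(F_13) = 17


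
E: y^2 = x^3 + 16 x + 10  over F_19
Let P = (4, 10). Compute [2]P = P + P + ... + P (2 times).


k = 2 = 10_2 (binary, LSB first: 01)
Double-and-add from P = (4, 10):
  bit 0 = 0: acc unchanged = O
  bit 1 = 1: acc = O + (3, 16) = (3, 16)

2P = (3, 16)


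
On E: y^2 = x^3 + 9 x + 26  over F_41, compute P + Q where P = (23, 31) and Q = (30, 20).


P != Q, so use the chord formula.
s = (y2 - y1) / (x2 - x1) = (30) / (7) mod 41 = 16
x3 = s^2 - x1 - x2 mod 41 = 16^2 - 23 - 30 = 39
y3 = s (x1 - x3) - y1 mod 41 = 16 * (23 - 39) - 31 = 0

P + Q = (39, 0)


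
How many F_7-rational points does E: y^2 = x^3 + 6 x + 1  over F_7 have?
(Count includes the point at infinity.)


For each x in F_7, count y with y^2 = x^3 + 6 x + 1 mod 7:
  x = 0: RHS = 1, y in [1, 6]  -> 2 point(s)
  x = 1: RHS = 1, y in [1, 6]  -> 2 point(s)
  x = 2: RHS = 0, y in [0]  -> 1 point(s)
  x = 3: RHS = 4, y in [2, 5]  -> 2 point(s)
  x = 5: RHS = 2, y in [3, 4]  -> 2 point(s)
  x = 6: RHS = 1, y in [1, 6]  -> 2 point(s)
Affine points: 11. Add the point at infinity: total = 12.

#E(F_7) = 12


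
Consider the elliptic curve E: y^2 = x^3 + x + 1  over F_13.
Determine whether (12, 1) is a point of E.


Check whether y^2 = x^3 + 1 x + 1 (mod 13) for (x, y) = (12, 1).
LHS: y^2 = 1^2 mod 13 = 1
RHS: x^3 + 1 x + 1 = 12^3 + 1*12 + 1 mod 13 = 12
LHS != RHS

No, not on the curve


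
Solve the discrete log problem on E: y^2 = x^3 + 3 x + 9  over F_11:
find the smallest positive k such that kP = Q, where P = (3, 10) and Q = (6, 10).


Enumerate multiples of P until we hit Q = (6, 10):
  1P = (3, 10)
  2P = (10, 7)
  3P = (2, 10)
  4P = (6, 1)
  5P = (0, 3)
  6P = (0, 8)
  7P = (6, 10)
Match found at i = 7.

k = 7


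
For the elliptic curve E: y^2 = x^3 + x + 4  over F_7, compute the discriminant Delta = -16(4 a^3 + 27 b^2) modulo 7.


4 a^3 + 27 b^2 = 4*1^3 + 27*4^2 = 4 + 432 = 436
Delta = -16 * (436) = -6976
Delta mod 7 = 3

Delta = 3 (mod 7)


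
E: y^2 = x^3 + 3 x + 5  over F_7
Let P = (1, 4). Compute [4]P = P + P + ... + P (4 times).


k = 4 = 100_2 (binary, LSB first: 001)
Double-and-add from P = (1, 4):
  bit 0 = 0: acc unchanged = O
  bit 1 = 0: acc unchanged = O
  bit 2 = 1: acc = O + (4, 5) = (4, 5)

4P = (4, 5)


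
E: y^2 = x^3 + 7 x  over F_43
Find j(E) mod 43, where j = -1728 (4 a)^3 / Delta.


Delta = -16(4 a^3 + 27 b^2) mod 43 = 21
-1728 * (4 a)^3 = -1728 * (4*7)^3 mod 43 = 39
j = 39 * 21^(-1) mod 43 = 8

j = 8 (mod 43)


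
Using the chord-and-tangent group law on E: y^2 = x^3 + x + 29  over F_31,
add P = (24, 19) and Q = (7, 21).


P != Q, so use the chord formula.
s = (y2 - y1) / (x2 - x1) = (2) / (14) mod 31 = 9
x3 = s^2 - x1 - x2 mod 31 = 9^2 - 24 - 7 = 19
y3 = s (x1 - x3) - y1 mod 31 = 9 * (24 - 19) - 19 = 26

P + Q = (19, 26)


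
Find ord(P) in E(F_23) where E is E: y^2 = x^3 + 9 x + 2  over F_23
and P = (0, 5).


Compute successive multiples of P until we hit O:
  1P = (0, 5)
  2P = (13, 4)
  3P = (13, 19)
  4P = (0, 18)
  5P = O

ord(P) = 5


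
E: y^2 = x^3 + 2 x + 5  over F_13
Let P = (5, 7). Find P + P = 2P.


Doubling: s = (3 x1^2 + a) / (2 y1)
s = (3*5^2 + 2) / (2*7) mod 13 = 12
x3 = s^2 - 2 x1 mod 13 = 12^2 - 2*5 = 4
y3 = s (x1 - x3) - y1 mod 13 = 12 * (5 - 4) - 7 = 5

2P = (4, 5)


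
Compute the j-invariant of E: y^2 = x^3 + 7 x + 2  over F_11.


Delta = -16(4 a^3 + 27 b^2) mod 11 = 3
-1728 * (4 a)^3 = -1728 * (4*7)^3 mod 11 = 4
j = 4 * 3^(-1) mod 11 = 5

j = 5 (mod 11)


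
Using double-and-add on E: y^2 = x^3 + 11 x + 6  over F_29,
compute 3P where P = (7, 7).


k = 3 = 11_2 (binary, LSB first: 11)
Double-and-add from P = (7, 7):
  bit 0 = 1: acc = O + (7, 7) = (7, 7)
  bit 1 = 1: acc = (7, 7) + (24, 0) = (7, 22)

3P = (7, 22)


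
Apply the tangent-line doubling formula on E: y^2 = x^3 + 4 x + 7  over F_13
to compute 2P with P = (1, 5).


Doubling: s = (3 x1^2 + a) / (2 y1)
s = (3*1^2 + 4) / (2*5) mod 13 = 2
x3 = s^2 - 2 x1 mod 13 = 2^2 - 2*1 = 2
y3 = s (x1 - x3) - y1 mod 13 = 2 * (1 - 2) - 5 = 6

2P = (2, 6)


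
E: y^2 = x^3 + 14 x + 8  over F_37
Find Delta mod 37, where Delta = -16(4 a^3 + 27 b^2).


4 a^3 + 27 b^2 = 4*14^3 + 27*8^2 = 10976 + 1728 = 12704
Delta = -16 * (12704) = -203264
Delta mod 37 = 14

Delta = 14 (mod 37)


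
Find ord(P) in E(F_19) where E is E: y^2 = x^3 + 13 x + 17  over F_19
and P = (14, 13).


Compute successive multiples of P until we hit O:
  1P = (14, 13)
  2P = (11, 3)
  3P = (3, 11)
  4P = (8, 14)
  5P = (6, 11)
  6P = (5, 13)
  7P = (0, 6)
  8P = (10, 8)
  ... (continuing to 20P)
  20P = O

ord(P) = 20


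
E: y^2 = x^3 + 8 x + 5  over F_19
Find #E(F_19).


For each x in F_19, count y with y^2 = x^3 + 8 x + 5 mod 19:
  x = 0: RHS = 5, y in [9, 10]  -> 2 point(s)
  x = 4: RHS = 6, y in [5, 14]  -> 2 point(s)
  x = 7: RHS = 5, y in [9, 10]  -> 2 point(s)
  x = 8: RHS = 11, y in [7, 12]  -> 2 point(s)
  x = 12: RHS = 5, y in [9, 10]  -> 2 point(s)
  x = 13: RHS = 7, y in [8, 11]  -> 2 point(s)
  x = 14: RHS = 11, y in [7, 12]  -> 2 point(s)
  x = 15: RHS = 4, y in [2, 17]  -> 2 point(s)
  x = 16: RHS = 11, y in [7, 12]  -> 2 point(s)
  x = 17: RHS = 0, y in [0]  -> 1 point(s)
Affine points: 19. Add the point at infinity: total = 20.

#E(F_19) = 20


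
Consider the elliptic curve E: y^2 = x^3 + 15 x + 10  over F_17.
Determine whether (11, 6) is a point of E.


Check whether y^2 = x^3 + 15 x + 10 (mod 17) for (x, y) = (11, 6).
LHS: y^2 = 6^2 mod 17 = 2
RHS: x^3 + 15 x + 10 = 11^3 + 15*11 + 10 mod 17 = 10
LHS != RHS

No, not on the curve


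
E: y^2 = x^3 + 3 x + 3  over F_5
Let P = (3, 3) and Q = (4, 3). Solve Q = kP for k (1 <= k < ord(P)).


Enumerate multiples of P until we hit Q = (4, 3):
  1P = (3, 3)
  2P = (4, 2)
  3P = (4, 3)
Match found at i = 3.

k = 3


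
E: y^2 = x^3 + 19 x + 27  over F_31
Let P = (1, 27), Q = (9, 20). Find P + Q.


P != Q, so use the chord formula.
s = (y2 - y1) / (x2 - x1) = (24) / (8) mod 31 = 3
x3 = s^2 - x1 - x2 mod 31 = 3^2 - 1 - 9 = 30
y3 = s (x1 - x3) - y1 mod 31 = 3 * (1 - 30) - 27 = 10

P + Q = (30, 10)


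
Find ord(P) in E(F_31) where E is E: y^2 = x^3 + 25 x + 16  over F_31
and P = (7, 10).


Compute successive multiples of P until we hit O:
  1P = (7, 10)
  2P = (24, 5)
  3P = (18, 6)
  4P = (11, 14)
  5P = (14, 14)
  6P = (4, 5)
  7P = (9, 28)
  8P = (3, 26)
  ... (continuing to 31P)
  31P = O

ord(P) = 31


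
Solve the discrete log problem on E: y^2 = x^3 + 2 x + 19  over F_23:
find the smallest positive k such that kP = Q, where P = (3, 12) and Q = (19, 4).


Enumerate multiples of P until we hit Q = (19, 4):
  1P = (3, 12)
  2P = (7, 10)
  3P = (19, 19)
  4P = (2, 10)
  5P = (22, 19)
  6P = (14, 13)
  7P = (10, 2)
  8P = (5, 4)
  9P = (8, 8)
  10P = (20, 20)
  11P = (12, 0)
  12P = (20, 3)
  13P = (8, 15)
  14P = (5, 19)
  15P = (10, 21)
  16P = (14, 10)
  17P = (22, 4)
  18P = (2, 13)
  19P = (19, 4)
Match found at i = 19.

k = 19


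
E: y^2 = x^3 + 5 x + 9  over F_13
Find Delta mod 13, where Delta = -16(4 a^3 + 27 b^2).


4 a^3 + 27 b^2 = 4*5^3 + 27*9^2 = 500 + 2187 = 2687
Delta = -16 * (2687) = -42992
Delta mod 13 = 12

Delta = 12 (mod 13)


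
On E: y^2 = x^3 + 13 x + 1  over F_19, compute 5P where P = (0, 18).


k = 5 = 101_2 (binary, LSB first: 101)
Double-and-add from P = (0, 18):
  bit 0 = 1: acc = O + (0, 18) = (0, 18)
  bit 1 = 0: acc unchanged = (0, 18)
  bit 2 = 1: acc = (0, 18) + (5, 18) = (14, 1)

5P = (14, 1)


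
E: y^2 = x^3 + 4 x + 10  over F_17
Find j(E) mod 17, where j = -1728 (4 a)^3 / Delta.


Delta = -16(4 a^3 + 27 b^2) mod 17 = 15
-1728 * (4 a)^3 = -1728 * (4*4)^3 mod 17 = 11
j = 11 * 15^(-1) mod 17 = 3

j = 3 (mod 17)


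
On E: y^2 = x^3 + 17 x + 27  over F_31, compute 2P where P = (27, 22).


Doubling: s = (3 x1^2 + a) / (2 y1)
s = (3*27^2 + 17) / (2*22) mod 31 = 5
x3 = s^2 - 2 x1 mod 31 = 5^2 - 2*27 = 2
y3 = s (x1 - x3) - y1 mod 31 = 5 * (27 - 2) - 22 = 10

2P = (2, 10)


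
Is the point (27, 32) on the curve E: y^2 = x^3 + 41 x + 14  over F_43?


Check whether y^2 = x^3 + 41 x + 14 (mod 43) for (x, y) = (27, 32).
LHS: y^2 = 32^2 mod 43 = 35
RHS: x^3 + 41 x + 14 = 27^3 + 41*27 + 14 mod 43 = 35
LHS = RHS

Yes, on the curve


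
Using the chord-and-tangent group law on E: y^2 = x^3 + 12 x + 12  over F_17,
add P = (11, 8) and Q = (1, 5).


P != Q, so use the chord formula.
s = (y2 - y1) / (x2 - x1) = (14) / (7) mod 17 = 2
x3 = s^2 - x1 - x2 mod 17 = 2^2 - 11 - 1 = 9
y3 = s (x1 - x3) - y1 mod 17 = 2 * (11 - 9) - 8 = 13

P + Q = (9, 13)


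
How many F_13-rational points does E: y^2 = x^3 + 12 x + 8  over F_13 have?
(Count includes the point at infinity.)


For each x in F_13, count y with y^2 = x^3 + 12 x + 8 mod 13:
  x = 2: RHS = 1, y in [1, 12]  -> 2 point(s)
  x = 4: RHS = 3, y in [4, 9]  -> 2 point(s)
  x = 6: RHS = 10, y in [6, 7]  -> 2 point(s)
  x = 9: RHS = 0, y in [0]  -> 1 point(s)
  x = 10: RHS = 10, y in [6, 7]  -> 2 point(s)
Affine points: 9. Add the point at infinity: total = 10.

#E(F_13) = 10


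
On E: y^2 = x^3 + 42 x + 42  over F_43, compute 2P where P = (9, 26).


Doubling: s = (3 x1^2 + a) / (2 y1)
s = (3*9^2 + 42) / (2*26) mod 43 = 3
x3 = s^2 - 2 x1 mod 43 = 3^2 - 2*9 = 34
y3 = s (x1 - x3) - y1 mod 43 = 3 * (9 - 34) - 26 = 28

2P = (34, 28)


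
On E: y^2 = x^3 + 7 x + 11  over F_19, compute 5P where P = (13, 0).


k = 5 = 101_2 (binary, LSB first: 101)
Double-and-add from P = (13, 0):
  bit 0 = 1: acc = O + (13, 0) = (13, 0)
  bit 1 = 0: acc unchanged = (13, 0)
  bit 2 = 1: acc = (13, 0) + O = (13, 0)

5P = (13, 0)


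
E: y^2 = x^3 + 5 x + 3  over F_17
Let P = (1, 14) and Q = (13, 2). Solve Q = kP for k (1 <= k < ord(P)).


Enumerate multiples of P until we hit Q = (13, 2):
  1P = (1, 14)
  2P = (13, 2)
Match found at i = 2.

k = 2


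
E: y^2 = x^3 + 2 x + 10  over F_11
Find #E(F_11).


For each x in F_11, count y with y^2 = x^3 + 2 x + 10 mod 11:
  x = 2: RHS = 0, y in [0]  -> 1 point(s)
  x = 4: RHS = 5, y in [4, 7]  -> 2 point(s)
  x = 7: RHS = 4, y in [2, 9]  -> 2 point(s)
  x = 9: RHS = 9, y in [3, 8]  -> 2 point(s)
Affine points: 7. Add the point at infinity: total = 8.

#E(F_11) = 8


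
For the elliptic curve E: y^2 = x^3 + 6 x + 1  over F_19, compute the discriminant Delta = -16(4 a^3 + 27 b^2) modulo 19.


4 a^3 + 27 b^2 = 4*6^3 + 27*1^2 = 864 + 27 = 891
Delta = -16 * (891) = -14256
Delta mod 19 = 13

Delta = 13 (mod 19)


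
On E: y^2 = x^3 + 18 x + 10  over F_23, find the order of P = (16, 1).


Compute successive multiples of P until we hit O:
  1P = (16, 1)
  2P = (18, 18)
  3P = (21, 14)
  4P = (13, 16)
  5P = (19, 14)
  6P = (17, 10)
  7P = (2, 10)
  8P = (6, 9)
  ... (continuing to 27P)
  27P = O

ord(P) = 27


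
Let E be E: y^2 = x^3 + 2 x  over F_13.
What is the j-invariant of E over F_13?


Delta = -16(4 a^3 + 27 b^2) mod 13 = 8
-1728 * (4 a)^3 = -1728 * (4*2)^3 mod 13 = 5
j = 5 * 8^(-1) mod 13 = 12

j = 12 (mod 13)


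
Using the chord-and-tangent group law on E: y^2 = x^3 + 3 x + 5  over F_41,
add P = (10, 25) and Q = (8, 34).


P != Q, so use the chord formula.
s = (y2 - y1) / (x2 - x1) = (9) / (39) mod 41 = 16
x3 = s^2 - x1 - x2 mod 41 = 16^2 - 10 - 8 = 33
y3 = s (x1 - x3) - y1 mod 41 = 16 * (10 - 33) - 25 = 17

P + Q = (33, 17)


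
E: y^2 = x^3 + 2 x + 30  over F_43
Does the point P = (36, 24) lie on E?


Check whether y^2 = x^3 + 2 x + 30 (mod 43) for (x, y) = (36, 24).
LHS: y^2 = 24^2 mod 43 = 17
RHS: x^3 + 2 x + 30 = 36^3 + 2*36 + 30 mod 43 = 17
LHS = RHS

Yes, on the curve


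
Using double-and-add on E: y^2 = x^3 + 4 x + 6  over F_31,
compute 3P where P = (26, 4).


k = 3 = 11_2 (binary, LSB first: 11)
Double-and-add from P = (26, 4):
  bit 0 = 1: acc = O + (26, 4) = (26, 4)
  bit 1 = 1: acc = (26, 4) + (15, 0) = (26, 27)

3P = (26, 27)


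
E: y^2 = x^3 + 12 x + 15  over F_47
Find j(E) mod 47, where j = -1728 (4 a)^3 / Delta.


Delta = -16(4 a^3 + 27 b^2) mod 47 = 42
-1728 * (4 a)^3 = -1728 * (4*12)^3 mod 47 = 11
j = 11 * 42^(-1) mod 47 = 26

j = 26 (mod 47)


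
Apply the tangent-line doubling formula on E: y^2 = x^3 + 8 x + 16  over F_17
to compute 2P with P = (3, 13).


Doubling: s = (3 x1^2 + a) / (2 y1)
s = (3*3^2 + 8) / (2*13) mod 17 = 2
x3 = s^2 - 2 x1 mod 17 = 2^2 - 2*3 = 15
y3 = s (x1 - x3) - y1 mod 17 = 2 * (3 - 15) - 13 = 14

2P = (15, 14)


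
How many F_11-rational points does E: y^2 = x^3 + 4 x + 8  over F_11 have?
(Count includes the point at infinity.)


For each x in F_11, count y with y^2 = x^3 + 4 x + 8 mod 11:
  x = 3: RHS = 3, y in [5, 6]  -> 2 point(s)
  x = 4: RHS = 0, y in [0]  -> 1 point(s)
  x = 7: RHS = 5, y in [4, 7]  -> 2 point(s)
  x = 9: RHS = 3, y in [5, 6]  -> 2 point(s)
  x = 10: RHS = 3, y in [5, 6]  -> 2 point(s)
Affine points: 9. Add the point at infinity: total = 10.

#E(F_11) = 10


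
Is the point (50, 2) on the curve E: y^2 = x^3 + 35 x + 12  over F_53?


Check whether y^2 = x^3 + 35 x + 12 (mod 53) for (x, y) = (50, 2).
LHS: y^2 = 2^2 mod 53 = 4
RHS: x^3 + 35 x + 12 = 50^3 + 35*50 + 12 mod 53 = 39
LHS != RHS

No, not on the curve


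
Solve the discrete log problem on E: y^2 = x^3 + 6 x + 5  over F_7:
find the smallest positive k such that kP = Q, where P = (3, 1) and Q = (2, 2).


Enumerate multiples of P until we hit Q = (2, 2):
  1P = (3, 1)
  2P = (2, 5)
  3P = (4, 3)
  4P = (4, 4)
  5P = (2, 2)
Match found at i = 5.

k = 5


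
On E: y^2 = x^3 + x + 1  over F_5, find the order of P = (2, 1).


Compute successive multiples of P until we hit O:
  1P = (2, 1)
  2P = (2, 4)
  3P = O

ord(P) = 3


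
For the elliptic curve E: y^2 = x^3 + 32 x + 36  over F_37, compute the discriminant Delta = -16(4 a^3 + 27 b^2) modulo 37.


4 a^3 + 27 b^2 = 4*32^3 + 27*36^2 = 131072 + 34992 = 166064
Delta = -16 * (166064) = -2657024
Delta mod 37 = 20

Delta = 20 (mod 37)


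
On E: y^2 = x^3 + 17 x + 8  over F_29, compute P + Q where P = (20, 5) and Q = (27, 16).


P != Q, so use the chord formula.
s = (y2 - y1) / (x2 - x1) = (11) / (7) mod 29 = 14
x3 = s^2 - x1 - x2 mod 29 = 14^2 - 20 - 27 = 4
y3 = s (x1 - x3) - y1 mod 29 = 14 * (20 - 4) - 5 = 16

P + Q = (4, 16)


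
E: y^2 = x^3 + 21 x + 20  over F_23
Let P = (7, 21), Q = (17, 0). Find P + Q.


P != Q, so use the chord formula.
s = (y2 - y1) / (x2 - x1) = (2) / (10) mod 23 = 14
x3 = s^2 - x1 - x2 mod 23 = 14^2 - 7 - 17 = 11
y3 = s (x1 - x3) - y1 mod 23 = 14 * (7 - 11) - 21 = 15

P + Q = (11, 15)


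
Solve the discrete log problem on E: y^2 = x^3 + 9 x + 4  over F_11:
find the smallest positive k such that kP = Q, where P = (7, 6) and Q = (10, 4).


Enumerate multiples of P until we hit Q = (10, 4):
  1P = (7, 6)
  2P = (1, 6)
  3P = (3, 5)
  4P = (10, 7)
  5P = (10, 4)
Match found at i = 5.

k = 5


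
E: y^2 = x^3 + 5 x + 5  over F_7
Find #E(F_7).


For each x in F_7, count y with y^2 = x^3 + 5 x + 5 mod 7:
  x = 1: RHS = 4, y in [2, 5]  -> 2 point(s)
  x = 2: RHS = 2, y in [3, 4]  -> 2 point(s)
  x = 5: RHS = 1, y in [1, 6]  -> 2 point(s)
Affine points: 6. Add the point at infinity: total = 7.

#E(F_7) = 7


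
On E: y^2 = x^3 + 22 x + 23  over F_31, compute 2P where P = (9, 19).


Doubling: s = (3 x1^2 + a) / (2 y1)
s = (3*9^2 + 22) / (2*19) mod 31 = 29
x3 = s^2 - 2 x1 mod 31 = 29^2 - 2*9 = 17
y3 = s (x1 - x3) - y1 mod 31 = 29 * (9 - 17) - 19 = 28

2P = (17, 28)


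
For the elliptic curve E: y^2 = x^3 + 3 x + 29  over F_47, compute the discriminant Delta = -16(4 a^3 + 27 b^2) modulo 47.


4 a^3 + 27 b^2 = 4*3^3 + 27*29^2 = 108 + 22707 = 22815
Delta = -16 * (22815) = -365040
Delta mod 47 = 9

Delta = 9 (mod 47)


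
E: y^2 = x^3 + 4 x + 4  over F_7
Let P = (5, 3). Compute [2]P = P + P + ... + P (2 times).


k = 2 = 10_2 (binary, LSB first: 01)
Double-and-add from P = (5, 3):
  bit 0 = 0: acc unchanged = O
  bit 1 = 1: acc = O + (1, 3) = (1, 3)

2P = (1, 3)


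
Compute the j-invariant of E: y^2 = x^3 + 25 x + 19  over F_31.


Delta = -16(4 a^3 + 27 b^2) mod 31 = 7
-1728 * (4 a)^3 = -1728 * (4*25)^3 mod 31 = 16
j = 16 * 7^(-1) mod 31 = 20

j = 20 (mod 31)


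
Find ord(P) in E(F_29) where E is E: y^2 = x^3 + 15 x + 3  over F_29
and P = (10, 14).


Compute successive multiples of P until we hit O:
  1P = (10, 14)
  2P = (25, 13)
  3P = (27, 20)
  4P = (14, 17)
  5P = (11, 7)
  6P = (28, 25)
  7P = (21, 26)
  8P = (21, 3)
  ... (continuing to 15P)
  15P = O

ord(P) = 15


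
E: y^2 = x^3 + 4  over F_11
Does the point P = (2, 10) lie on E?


Check whether y^2 = x^3 + 0 x + 4 (mod 11) for (x, y) = (2, 10).
LHS: y^2 = 10^2 mod 11 = 1
RHS: x^3 + 0 x + 4 = 2^3 + 0*2 + 4 mod 11 = 1
LHS = RHS

Yes, on the curve


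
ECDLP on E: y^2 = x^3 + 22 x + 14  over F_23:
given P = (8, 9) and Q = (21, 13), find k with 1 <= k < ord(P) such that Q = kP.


Enumerate multiples of P until we hit Q = (21, 13):
  1P = (8, 9)
  2P = (20, 17)
  3P = (21, 13)
Match found at i = 3.

k = 3


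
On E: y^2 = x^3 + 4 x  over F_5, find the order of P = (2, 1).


Compute successive multiples of P until we hit O:
  1P = (2, 1)
  2P = (0, 0)
  3P = (2, 4)
  4P = O

ord(P) = 4


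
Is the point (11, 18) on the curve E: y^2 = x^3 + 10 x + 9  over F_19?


Check whether y^2 = x^3 + 10 x + 9 (mod 19) for (x, y) = (11, 18).
LHS: y^2 = 18^2 mod 19 = 1
RHS: x^3 + 10 x + 9 = 11^3 + 10*11 + 9 mod 19 = 6
LHS != RHS

No, not on the curve


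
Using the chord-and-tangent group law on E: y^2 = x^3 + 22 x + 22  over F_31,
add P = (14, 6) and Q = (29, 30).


P != Q, so use the chord formula.
s = (y2 - y1) / (x2 - x1) = (24) / (15) mod 31 = 14
x3 = s^2 - x1 - x2 mod 31 = 14^2 - 14 - 29 = 29
y3 = s (x1 - x3) - y1 mod 31 = 14 * (14 - 29) - 6 = 1

P + Q = (29, 1)


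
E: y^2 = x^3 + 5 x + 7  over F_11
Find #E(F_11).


For each x in F_11, count y with y^2 = x^3 + 5 x + 7 mod 11:
  x = 2: RHS = 3, y in [5, 6]  -> 2 point(s)
  x = 3: RHS = 5, y in [4, 7]  -> 2 point(s)
  x = 4: RHS = 3, y in [5, 6]  -> 2 point(s)
  x = 5: RHS = 3, y in [5, 6]  -> 2 point(s)
  x = 6: RHS = 0, y in [0]  -> 1 point(s)
  x = 7: RHS = 0, y in [0]  -> 1 point(s)
  x = 8: RHS = 9, y in [3, 8]  -> 2 point(s)
  x = 9: RHS = 0, y in [0]  -> 1 point(s)
  x = 10: RHS = 1, y in [1, 10]  -> 2 point(s)
Affine points: 15. Add the point at infinity: total = 16.

#E(F_11) = 16


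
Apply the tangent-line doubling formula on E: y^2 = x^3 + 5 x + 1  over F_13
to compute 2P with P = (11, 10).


Doubling: s = (3 x1^2 + a) / (2 y1)
s = (3*11^2 + 5) / (2*10) mod 13 = 8
x3 = s^2 - 2 x1 mod 13 = 8^2 - 2*11 = 3
y3 = s (x1 - x3) - y1 mod 13 = 8 * (11 - 3) - 10 = 2

2P = (3, 2)


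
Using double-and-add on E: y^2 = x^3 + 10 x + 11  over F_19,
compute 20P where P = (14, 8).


k = 20 = 10100_2 (binary, LSB first: 00101)
Double-and-add from P = (14, 8):
  bit 0 = 0: acc unchanged = O
  bit 1 = 0: acc unchanged = O
  bit 2 = 1: acc = O + (4, 1) = (4, 1)
  bit 3 = 0: acc unchanged = (4, 1)
  bit 4 = 1: acc = (4, 1) + (3, 12) = (0, 12)

20P = (0, 12)


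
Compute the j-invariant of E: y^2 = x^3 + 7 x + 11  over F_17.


Delta = -16(4 a^3 + 27 b^2) mod 17 = 15
-1728 * (4 a)^3 = -1728 * (4*7)^3 mod 17 = 13
j = 13 * 15^(-1) mod 17 = 2

j = 2 (mod 17)


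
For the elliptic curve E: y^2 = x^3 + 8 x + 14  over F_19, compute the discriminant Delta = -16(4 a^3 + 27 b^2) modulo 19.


4 a^3 + 27 b^2 = 4*8^3 + 27*14^2 = 2048 + 5292 = 7340
Delta = -16 * (7340) = -117440
Delta mod 19 = 18

Delta = 18 (mod 19)


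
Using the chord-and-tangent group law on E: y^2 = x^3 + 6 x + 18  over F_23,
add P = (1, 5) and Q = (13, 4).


P != Q, so use the chord formula.
s = (y2 - y1) / (x2 - x1) = (22) / (12) mod 23 = 21
x3 = s^2 - x1 - x2 mod 23 = 21^2 - 1 - 13 = 13
y3 = s (x1 - x3) - y1 mod 23 = 21 * (1 - 13) - 5 = 19

P + Q = (13, 19)


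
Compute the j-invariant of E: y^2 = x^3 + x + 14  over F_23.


Delta = -16(4 a^3 + 27 b^2) mod 23 = 19
-1728 * (4 a)^3 = -1728 * (4*1)^3 mod 23 = 15
j = 15 * 19^(-1) mod 23 = 2

j = 2 (mod 23)


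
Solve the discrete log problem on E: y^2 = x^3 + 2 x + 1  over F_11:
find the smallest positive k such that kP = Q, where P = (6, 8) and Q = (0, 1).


Enumerate multiples of P until we hit Q = (0, 1):
  1P = (6, 8)
  2P = (10, 3)
  3P = (0, 1)
Match found at i = 3.

k = 3


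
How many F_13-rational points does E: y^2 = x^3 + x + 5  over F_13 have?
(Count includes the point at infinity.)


For each x in F_13, count y with y^2 = x^3 + 1 x + 5 mod 13:
  x = 3: RHS = 9, y in [3, 10]  -> 2 point(s)
  x = 7: RHS = 4, y in [2, 11]  -> 2 point(s)
  x = 10: RHS = 1, y in [1, 12]  -> 2 point(s)
  x = 12: RHS = 3, y in [4, 9]  -> 2 point(s)
Affine points: 8. Add the point at infinity: total = 9.

#E(F_13) = 9


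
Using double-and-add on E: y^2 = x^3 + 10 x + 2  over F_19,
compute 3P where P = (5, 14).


k = 3 = 11_2 (binary, LSB first: 11)
Double-and-add from P = (5, 14):
  bit 0 = 1: acc = O + (5, 14) = (5, 14)
  bit 1 = 1: acc = (5, 14) + (10, 0) = (5, 5)

3P = (5, 5)


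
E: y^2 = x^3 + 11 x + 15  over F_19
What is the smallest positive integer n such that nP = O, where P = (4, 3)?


Compute successive multiples of P until we hit O:
  1P = (4, 3)
  2P = (9, 8)
  3P = (7, 13)
  4P = (17, 17)
  5P = (14, 14)
  6P = (10, 17)
  7P = (2, 8)
  8P = (5, 9)
  ... (continuing to 21P)
  21P = O

ord(P) = 21


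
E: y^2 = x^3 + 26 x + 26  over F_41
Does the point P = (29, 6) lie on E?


Check whether y^2 = x^3 + 26 x + 26 (mod 41) for (x, y) = (29, 6).
LHS: y^2 = 6^2 mod 41 = 36
RHS: x^3 + 26 x + 26 = 29^3 + 26*29 + 26 mod 41 = 36
LHS = RHS

Yes, on the curve


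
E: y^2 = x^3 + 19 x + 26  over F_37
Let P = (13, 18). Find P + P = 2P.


Doubling: s = (3 x1^2 + a) / (2 y1)
s = (3*13^2 + 19) / (2*18) mod 37 = 29
x3 = s^2 - 2 x1 mod 37 = 29^2 - 2*13 = 1
y3 = s (x1 - x3) - y1 mod 37 = 29 * (13 - 1) - 18 = 34

2P = (1, 34)


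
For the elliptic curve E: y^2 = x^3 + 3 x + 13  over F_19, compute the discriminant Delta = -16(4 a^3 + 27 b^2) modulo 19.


4 a^3 + 27 b^2 = 4*3^3 + 27*13^2 = 108 + 4563 = 4671
Delta = -16 * (4671) = -74736
Delta mod 19 = 10

Delta = 10 (mod 19)


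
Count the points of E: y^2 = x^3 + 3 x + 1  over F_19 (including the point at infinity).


For each x in F_19, count y with y^2 = x^3 + 3 x + 1 mod 19:
  x = 0: RHS = 1, y in [1, 18]  -> 2 point(s)
  x = 1: RHS = 5, y in [9, 10]  -> 2 point(s)
  x = 4: RHS = 1, y in [1, 18]  -> 2 point(s)
  x = 6: RHS = 7, y in [8, 11]  -> 2 point(s)
  x = 7: RHS = 4, y in [2, 17]  -> 2 point(s)
  x = 8: RHS = 5, y in [9, 10]  -> 2 point(s)
  x = 9: RHS = 16, y in [4, 15]  -> 2 point(s)
  x = 10: RHS = 5, y in [9, 10]  -> 2 point(s)
  x = 11: RHS = 16, y in [4, 15]  -> 2 point(s)
  x = 12: RHS = 17, y in [6, 13]  -> 2 point(s)
  x = 15: RHS = 1, y in [1, 18]  -> 2 point(s)
  x = 17: RHS = 6, y in [5, 14]  -> 2 point(s)
  x = 18: RHS = 16, y in [4, 15]  -> 2 point(s)
Affine points: 26. Add the point at infinity: total = 27.

#E(F_19) = 27


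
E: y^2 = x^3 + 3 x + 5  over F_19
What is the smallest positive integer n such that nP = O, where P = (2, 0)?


Compute successive multiples of P until we hit O:
  1P = (2, 0)
  2P = O

ord(P) = 2


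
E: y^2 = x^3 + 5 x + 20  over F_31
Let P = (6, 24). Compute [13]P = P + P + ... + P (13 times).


k = 13 = 1101_2 (binary, LSB first: 1011)
Double-and-add from P = (6, 24):
  bit 0 = 1: acc = O + (6, 24) = (6, 24)
  bit 1 = 0: acc unchanged = (6, 24)
  bit 2 = 1: acc = (6, 24) + (0, 12) = (29, 23)
  bit 3 = 1: acc = (29, 23) + (10, 4) = (24, 13)

13P = (24, 13)


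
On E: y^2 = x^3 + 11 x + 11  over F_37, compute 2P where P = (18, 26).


Doubling: s = (3 x1^2 + a) / (2 y1)
s = (3*18^2 + 11) / (2*26) mod 37 = 31
x3 = s^2 - 2 x1 mod 37 = 31^2 - 2*18 = 0
y3 = s (x1 - x3) - y1 mod 37 = 31 * (18 - 0) - 26 = 14

2P = (0, 14)


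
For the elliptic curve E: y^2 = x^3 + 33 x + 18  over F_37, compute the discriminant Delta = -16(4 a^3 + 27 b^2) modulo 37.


4 a^3 + 27 b^2 = 4*33^3 + 27*18^2 = 143748 + 8748 = 152496
Delta = -16 * (152496) = -2439936
Delta mod 37 = 29

Delta = 29 (mod 37)


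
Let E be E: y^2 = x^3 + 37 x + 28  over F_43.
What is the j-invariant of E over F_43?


Delta = -16(4 a^3 + 27 b^2) mod 43 = 1
-1728 * (4 a)^3 = -1728 * (4*37)^3 mod 43 = 39
j = 39 * 1^(-1) mod 43 = 39

j = 39 (mod 43)


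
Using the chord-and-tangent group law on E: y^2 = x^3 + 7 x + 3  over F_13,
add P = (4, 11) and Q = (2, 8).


P != Q, so use the chord formula.
s = (y2 - y1) / (x2 - x1) = (10) / (11) mod 13 = 8
x3 = s^2 - x1 - x2 mod 13 = 8^2 - 4 - 2 = 6
y3 = s (x1 - x3) - y1 mod 13 = 8 * (4 - 6) - 11 = 12

P + Q = (6, 12)


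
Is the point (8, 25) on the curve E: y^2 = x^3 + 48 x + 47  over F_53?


Check whether y^2 = x^3 + 48 x + 47 (mod 53) for (x, y) = (8, 25).
LHS: y^2 = 25^2 mod 53 = 42
RHS: x^3 + 48 x + 47 = 8^3 + 48*8 + 47 mod 53 = 42
LHS = RHS

Yes, on the curve
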